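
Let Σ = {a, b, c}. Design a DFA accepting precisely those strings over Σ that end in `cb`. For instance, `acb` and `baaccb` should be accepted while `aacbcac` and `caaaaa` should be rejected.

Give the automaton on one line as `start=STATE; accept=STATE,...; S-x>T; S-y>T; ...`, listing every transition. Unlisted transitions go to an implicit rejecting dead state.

start=q0; accept=q2; q0-a>q0; q0-b>q0; q0-c>q1; q1-a>q0; q1-b>q2; q1-c>q1; q2-a>q0; q2-b>q0; q2-c>q1

Remember how much of `cb` the current input suffix matches. State q0 means no match yet; q1 means the last symbol is `c`; q2 means the last 2 symbols are `cb`. Only q2 accepts. On a mismatch, fall back to the longest proper suffix that is still a prefix of `cb`.
With 3 states:
        a   b   c  
>  q0   q0  q0  q1 
   q1   q0  q2  q1 
 * q2   q0  q0  q1 
(> = start, * = accepting)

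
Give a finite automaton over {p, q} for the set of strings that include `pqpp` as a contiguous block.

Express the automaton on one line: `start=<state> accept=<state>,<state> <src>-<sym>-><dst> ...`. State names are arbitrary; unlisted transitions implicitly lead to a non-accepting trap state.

start=A accept=E A-p->B A-q->A B-p->B B-q->C C-p->D C-q->A D-p->E D-q->C E-p->E E-q->E

States A..D record the length of the longest prefix of `pqpp` that matches the current input suffix. Reaching E means `pqpp` has been seen, and we stay there forever. Accept from E.
       p  q 
>  A   B  A 
   B   B  C 
   C   D  A 
   D   E  C 
 * E   E  E 
(> = start, * = accepting)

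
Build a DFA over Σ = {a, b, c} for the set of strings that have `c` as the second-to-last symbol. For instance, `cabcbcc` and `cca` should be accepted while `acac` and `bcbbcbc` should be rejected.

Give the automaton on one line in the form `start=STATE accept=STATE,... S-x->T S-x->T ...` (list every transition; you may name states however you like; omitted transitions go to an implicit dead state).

start=q0 accept=q10,q11,q12 q0-a->q1 q0-b->q2 q0-c->q3 q1-a->q4 q1-b->q5 q1-c->q6 q2-a->q7 q2-b->q8 q2-c->q9 q3-a->q10 q3-b->q11 q3-c->q12 q4-a->q4 q4-b->q5 q4-c->q6 q5-a->q7 q5-b->q8 q5-c->q9 q6-a->q10 q6-b->q11 q6-c->q12 q7-a->q4 q7-b->q5 q7-c->q6 q8-a->q7 q8-b->q8 q8-c->q9 q9-a->q10 q9-b->q11 q9-c->q12 q10-a->q4 q10-b->q5 q10-c->q6 q11-a->q7 q11-b->q8 q11-c->q9 q12-a->q10 q12-b->q11 q12-c->q12

Because acceptance depends on a position counted from the end, the machine has to buffer the most recent 2 symbols. Make each state the string of the last up-to-2 symbols read; on input `x` shift the window left and append `x`. Accept when the buffered window has length 2 and begins with `c`.
A 13-state machine:
          a    b    c  
>  q0     q1   q2   q3 
   q1     q4   q5   q6 
   q2     q7   q8   q9 
   q3    q10  q11  q12 
   q4     q4   q5   q6 
   q5     q7   q8   q9 
   q6    q10  q11  q12 
   q7     q4   q5   q6 
   q8     q7   q8   q9 
   q9    q10  q11  q12 
 * q10    q4   q5   q6 
 * q11    q7   q8   q9 
 * q12   q10  q11  q12 
(> = start, * = accepting)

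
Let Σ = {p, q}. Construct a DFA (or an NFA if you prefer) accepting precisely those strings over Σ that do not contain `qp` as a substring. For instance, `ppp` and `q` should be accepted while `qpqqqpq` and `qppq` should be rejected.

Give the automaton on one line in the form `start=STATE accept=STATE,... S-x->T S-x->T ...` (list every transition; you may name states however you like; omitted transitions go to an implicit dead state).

start=A accept=A,B A-p->A A-q->B B-p->C B-q->B C-p->C C-q->C

This is the complement of 'contains `qp`'. Use the same substring-matching states — A through C holding how much of `qp` has just been matched — but flip the accepting set: everything except the trap C accepts.
       p  q 
>* A   A  B 
 * B   C  B 
   C   C  C 
(> = start, * = accepting)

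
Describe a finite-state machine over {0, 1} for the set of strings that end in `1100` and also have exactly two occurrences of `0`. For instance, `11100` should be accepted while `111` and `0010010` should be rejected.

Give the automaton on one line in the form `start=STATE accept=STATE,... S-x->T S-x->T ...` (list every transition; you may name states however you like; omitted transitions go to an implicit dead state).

Handle the two conditions separately and then intersect. One (5 states) tracks how much of the suffix `1100` has currently been matched; the other (4 states) tracks the count of `0`s, saturating at 3. Each combined state is a pair, one component from each; accept when both components accept. Equivalent product states are then merged.
6 states suffice.
       0  1 
>  A   B  C 
   B   B  B 
   C   B  D 
   D   E  D 
   E   F  B 
 * F   B  B 
(> = start, * = accepting)

start=A accept=F A-0->B A-1->C B-0->B B-1->B C-0->B C-1->D D-0->E D-1->D E-0->F E-1->B F-0->B F-1->B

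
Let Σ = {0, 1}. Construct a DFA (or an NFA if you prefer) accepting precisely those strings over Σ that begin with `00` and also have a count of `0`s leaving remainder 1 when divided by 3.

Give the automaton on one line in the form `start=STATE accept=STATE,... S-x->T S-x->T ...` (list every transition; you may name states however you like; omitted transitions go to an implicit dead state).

start=S0 accept=S5 S0-0->S1 S0-1->S2 S1-0->S3 S1-1->S2 S2-0->S2 S2-1->S2 S3-0->S4 S3-1->S3 S4-0->S5 S4-1->S4 S5-0->S3 S5-1->S5

Build one automaton per condition and run them in lockstep. One (4 states) tracks whether the input so far still matches the prefix `00`; the other (3 states) tracks the count of `0`s modulo 3. Each combined state is a pair, one component from each; accept when both components accept. Minimizing collapses redundant product states.
A 6-state machine:
        0   1  
>  S0   S1  S2 
   S1   S3  S2 
   S2   S2  S2 
   S3   S4  S3 
   S4   S5  S4 
 * S5   S3  S5 
(> = start, * = accepting)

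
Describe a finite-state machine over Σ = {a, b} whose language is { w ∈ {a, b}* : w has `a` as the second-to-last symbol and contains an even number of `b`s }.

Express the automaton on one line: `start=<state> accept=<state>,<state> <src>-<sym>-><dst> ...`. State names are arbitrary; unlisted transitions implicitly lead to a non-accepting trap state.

start=q0 accept=q3,q5 q0-a->q1 q0-b->q2 q1-a->q3 q1-b->q2 q2-a->q4 q2-b->q0 q3-a->q3 q3-b->q2 q4-a->q4 q4-b->q5 q5-a->q1 q5-b->q2

Build one automaton per condition and run them in lockstep. The first has 7 states tracking the last 2 symbols read; the second has 2 states tracking the count of `b`s modulo 2. A product state is a pair (one from each), accepting exactly when both do. Equivalent product states are then merged.
6 states suffice.
        a   b  
>  q0   q1  q2 
   q1   q3  q2 
   q2   q4  q0 
 * q3   q3  q2 
   q4   q4  q5 
 * q5   q1  q2 
(> = start, * = accepting)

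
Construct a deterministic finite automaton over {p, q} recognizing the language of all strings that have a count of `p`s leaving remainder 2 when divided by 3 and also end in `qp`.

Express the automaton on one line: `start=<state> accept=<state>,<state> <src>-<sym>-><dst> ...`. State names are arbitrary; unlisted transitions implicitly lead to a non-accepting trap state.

start=A accept=E A-p->B A-q->A B-p->C B-q->D C-p->A C-q->C D-p->E D-q->D E-p->A E-q->C

Build one automaton per condition and run them in lockstep. One (3 states) tracks the count of `p`s modulo 3; the other (3 states) tracks how much of the suffix `qp` has currently been matched. Each combined state is a pair, one component from each; accept when both components accept. Minimizing collapses redundant product states.
       p  q 
>  A   B  A 
   B   C  D 
   C   A  C 
   D   E  D 
 * E   A  C 
(> = start, * = accepting)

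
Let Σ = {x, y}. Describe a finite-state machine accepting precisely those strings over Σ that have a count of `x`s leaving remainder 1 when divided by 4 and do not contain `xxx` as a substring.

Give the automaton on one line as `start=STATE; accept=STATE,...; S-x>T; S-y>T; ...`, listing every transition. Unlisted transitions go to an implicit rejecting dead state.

start=q0; accept=q1,q3,q12; q0-x>q1; q0-y>q0; q1-x>q2; q1-y>q3; q2-x>q4; q2-y>q5; q3-x>q6; q3-y>q3; q4-x>q4; q4-y>q4; q5-x>q7; q5-y>q5; q6-x>q8; q6-y>q5; q7-x>q9; q7-y>q10; q8-x>q4; q8-y>q10; q9-x>q4; q9-y>q0; q10-x>q11; q10-y>q10; q11-x>q12; q11-y>q0; q12-x>q4; q12-y>q3

Run two small machines in parallel and take their product. One (4 states) tracks the count of `x`s modulo 4; the other (4 states) tracks partial matches of the forbidden pattern `xxx`. Each combined state is a pair, one component from each; accept when both components accept. After merging equivalent states the machine shrinks.
          x    y  
>  q0     q1   q0 
 * q1     q2   q3 
   q2     q4   q5 
 * q3     q6   q3 
   q4     q4   q4 
   q5     q7   q5 
   q6     q8   q5 
   q7     q9  q10 
   q8     q4  q10 
   q9     q4   q0 
   q10   q11  q10 
   q11   q12   q0 
 * q12    q4   q3 
(> = start, * = accepting)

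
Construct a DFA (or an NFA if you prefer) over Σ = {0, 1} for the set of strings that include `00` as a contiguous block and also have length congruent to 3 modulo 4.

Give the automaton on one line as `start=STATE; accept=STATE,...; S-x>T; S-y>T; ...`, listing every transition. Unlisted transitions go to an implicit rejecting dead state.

start=S0; accept=S6; S0-0>S1; S0-1>S2; S1-0>S3; S1-1>S4; S2-0>S5; S2-1>S4; S3-0>S6; S3-1>S6; S4-0>S7; S4-1>S8; S5-0>S6; S5-1>S8; S6-0>S9; S6-1>S9; S7-0>S9; S7-1>S0; S8-0>S10; S8-1>S0; S9-0>S11; S9-1>S11; S10-0>S11; S10-1>S2; S11-0>S3; S11-1>S3

Run two small machines in parallel and take their product. The first has 3 states tracking whether and how much of `00` has been seen; the second has 4 states tracking the input length modulo 4. A product state is a pair (one from each), accepting exactly when both do.
          0    1  
>  S0     S1   S2 
   S1     S3   S4 
   S2     S5   S4 
   S3     S6   S6 
   S4     S7   S8 
   S5     S6   S8 
 * S6     S9   S9 
   S7     S9   S0 
   S8    S10   S0 
   S9    S11  S11 
   S10   S11   S2 
   S11    S3   S3 
(> = start, * = accepting)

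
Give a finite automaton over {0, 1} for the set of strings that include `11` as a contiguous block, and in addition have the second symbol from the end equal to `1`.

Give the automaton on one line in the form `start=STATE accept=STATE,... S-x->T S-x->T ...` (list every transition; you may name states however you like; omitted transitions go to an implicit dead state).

Run two small machines in parallel and take their product. One (3 states) tracks whether and how much of `11` has been seen; the other (7 states) tracks the last 2 symbols read. Each combined state is a pair, one component from each; accept when both components accept.
        0   1  
>  s0   s1  s2 
   s1   s3  s4 
   s2   s5  s6 
   s3   s3  s4 
   s4   s5  s6 
   s5   s3  s4 
 * s6   s7  s6 
 * s7   s8  s9 
   s8   s8  s9 
   s9   s7  s6 
(> = start, * = accepting)

start=s0 accept=s6,s7 s0-0->s1 s0-1->s2 s1-0->s3 s1-1->s4 s2-0->s5 s2-1->s6 s3-0->s3 s3-1->s4 s4-0->s5 s4-1->s6 s5-0->s3 s5-1->s4 s6-0->s7 s6-1->s6 s7-0->s8 s7-1->s9 s8-0->s8 s8-1->s9 s9-0->s7 s9-1->s6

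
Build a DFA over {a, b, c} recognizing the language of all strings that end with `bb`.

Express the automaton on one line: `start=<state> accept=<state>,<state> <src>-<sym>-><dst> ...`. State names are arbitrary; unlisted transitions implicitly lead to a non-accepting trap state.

Remember how much of `bb` the current input suffix matches. State q0 means no match yet; q1 means the last symbol is `b`; q2 means the last 2 symbols are `bb`. Only q2 accepts. On a mismatch, fall back to the longest proper suffix that is still a prefix of `bb`.
        a   b   c  
>  q0   q0  q1  q0 
   q1   q0  q2  q0 
 * q2   q0  q2  q0 
(> = start, * = accepting)

start=q0 accept=q2 q0-a->q0 q0-b->q1 q0-c->q0 q1-a->q0 q1-b->q2 q1-c->q0 q2-a->q0 q2-b->q2 q2-c->q0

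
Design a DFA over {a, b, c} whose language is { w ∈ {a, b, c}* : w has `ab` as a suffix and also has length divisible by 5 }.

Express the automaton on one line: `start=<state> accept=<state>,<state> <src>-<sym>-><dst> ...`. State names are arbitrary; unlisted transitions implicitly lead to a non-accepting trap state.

Handle the two conditions separately and then intersect. One (3 states) tracks how much of the suffix `ab` has currently been matched; the other (5 states) tracks the input length modulo 5. Each combined state is a pair, one component from each; accept when both components accept. Minimizing collapses redundant product states.
        a   b   c  
>  s0   s1  s1  s1 
   s1   s2  s2  s2 
   s2   s3  s3  s3 
   s3   s4  s5  s5 
   s4   s0  s6  s0 
   s5   s0  s0  s0 
 * s6   s1  s1  s1 
(> = start, * = accepting)

start=s0 accept=s6 s0-a->s1 s0-b->s1 s0-c->s1 s1-a->s2 s1-b->s2 s1-c->s2 s2-a->s3 s2-b->s3 s2-c->s3 s3-a->s4 s3-b->s5 s3-c->s5 s4-a->s0 s4-b->s6 s4-c->s0 s5-a->s0 s5-b->s0 s5-c->s0 s6-a->s1 s6-b->s1 s6-c->s1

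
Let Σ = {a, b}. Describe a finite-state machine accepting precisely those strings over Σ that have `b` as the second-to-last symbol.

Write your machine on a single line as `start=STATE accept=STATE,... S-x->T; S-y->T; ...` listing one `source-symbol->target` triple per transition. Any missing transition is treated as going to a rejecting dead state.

A DFA must remember the last 2 symbols (since which symbol is second-to-last isn't known until the input ends). Use one state per possible window of the last ≤2 symbols; accept from those whose window starts with `b`.
With 7 states:
        a   b  
>  S0   S1  S2 
   S1   S3  S4 
   S2   S5  S6 
   S3   S3  S4 
   S4   S5  S6 
 * S5   S3  S4 
 * S6   S5  S6 
(> = start, * = accepting)

start=S0; accept=S5,S6; S0-a->S1; S0-b->S2; S1-a->S3; S1-b->S4; S2-a->S5; S2-b->S6; S3-a->S3; S3-b->S4; S4-a->S5; S4-b->S6; S5-a->S3; S5-b->S4; S6-a->S5; S6-b->S6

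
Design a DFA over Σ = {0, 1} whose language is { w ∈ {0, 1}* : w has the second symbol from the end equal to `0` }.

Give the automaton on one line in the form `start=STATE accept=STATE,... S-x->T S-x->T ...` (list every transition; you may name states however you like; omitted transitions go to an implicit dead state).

Because acceptance depends on a position counted from the end, the machine has to buffer the most recent 2 symbols. Make each state the string of the last up-to-2 symbols read; on input `x` shift the window left and append `x`. Accept when the buffered window has length 2 and begins with `0`.
A 7-state machine:
        0   1  
>  s0   s1  s2 
   s1   s3  s4 
   s2   s5  s6 
 * s3   s3  s4 
 * s4   s5  s6 
   s5   s3  s4 
   s6   s5  s6 
(> = start, * = accepting)

start=s0 accept=s3,s4 s0-0->s1 s0-1->s2 s1-0->s3 s1-1->s4 s2-0->s5 s2-1->s6 s3-0->s3 s3-1->s4 s4-0->s5 s4-1->s6 s5-0->s3 s5-1->s4 s6-0->s5 s6-1->s6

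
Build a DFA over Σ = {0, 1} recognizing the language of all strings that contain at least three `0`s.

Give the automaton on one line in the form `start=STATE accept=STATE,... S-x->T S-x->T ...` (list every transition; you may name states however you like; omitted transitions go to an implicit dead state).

start=S0 accept=S3,S4 S0-0->S1 S0-1->S0 S1-0->S2 S1-1->S1 S2-0->S3 S2-1->S2 S3-0->S4 S3-1->S3 S4-0->S4 S4-1->S4

Only the number of `0`s matters, and only up to 4. Make a chain S0 → S1 → S2 → S3 → S4 advanced by each `0` (with S4 absorbing); every other symbol self-loops. The accepting set is {S3, S4}.
5 states suffice.
        0   1  
>  S0   S1  S0 
   S1   S2  S1 
   S2   S3  S2 
 * S3   S4  S3 
 * S4   S4  S4 
(> = start, * = accepting)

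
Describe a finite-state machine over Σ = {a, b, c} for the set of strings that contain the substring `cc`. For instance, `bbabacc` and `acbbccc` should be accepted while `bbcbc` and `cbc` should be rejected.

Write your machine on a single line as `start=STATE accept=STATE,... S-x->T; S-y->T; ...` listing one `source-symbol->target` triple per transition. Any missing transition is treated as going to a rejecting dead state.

Track how much of `cc` has been matched so far: state s0 is no progress, s2 is the absorbing accept state reached once `cc` has occurred. Intermediate states record partial matches; on a mismatch, fall back to the longest reusable overlap.
        a   b   c  
>  s0   s0  s0  s1 
   s1   s0  s0  s2 
 * s2   s2  s2  s2 
(> = start, * = accepting)

start=s0; accept=s2; s0-a->s0; s0-b->s0; s0-c->s1; s1-a->s0; s1-b->s0; s1-c->s2; s2-a->s2; s2-b->s2; s2-c->s2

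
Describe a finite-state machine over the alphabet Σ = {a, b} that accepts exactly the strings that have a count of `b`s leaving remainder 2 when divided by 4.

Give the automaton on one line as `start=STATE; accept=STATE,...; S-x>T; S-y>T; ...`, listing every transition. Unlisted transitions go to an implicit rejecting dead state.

Keep the running count of `b`s modulo 4: each `b` advances along the cycle q0 → q1 → q2 → q3 → q0 while other symbols loop. Accept at q2.
        a   b  
>  q0   q0  q1 
   q1   q1  q2 
 * q2   q2  q3 
   q3   q3  q0 
(> = start, * = accepting)

start=q0; accept=q2; q0-a>q0; q0-b>q1; q1-a>q1; q1-b>q2; q2-a>q2; q2-b>q3; q3-a>q3; q3-b>q0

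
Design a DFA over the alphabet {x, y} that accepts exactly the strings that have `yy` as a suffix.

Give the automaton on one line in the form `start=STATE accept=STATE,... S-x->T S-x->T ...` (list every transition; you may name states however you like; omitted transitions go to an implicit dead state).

start=q0 accept=q2 q0-x->q0 q0-y->q1 q1-x->q0 q1-y->q2 q2-x->q0 q2-y->q2

Remember how much of `yy` the current input suffix matches. State q0 means no match yet; q1 means the last symbol is `y`; q2 means the last 2 symbols are `yy`. Only q2 accepts. On a mismatch, fall back to the longest proper suffix that is still a prefix of `yy`.
3 states suffice.
        x   y  
>  q0   q0  q1 
   q1   q0  q2 
 * q2   q0  q2 
(> = start, * = accepting)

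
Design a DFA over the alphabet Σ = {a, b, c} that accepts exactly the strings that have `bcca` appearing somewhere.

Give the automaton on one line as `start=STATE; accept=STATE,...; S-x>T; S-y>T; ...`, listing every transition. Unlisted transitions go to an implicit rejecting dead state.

start=q0; accept=q4; q0-a>q0; q0-b>q1; q0-c>q0; q1-a>q0; q1-b>q1; q1-c>q2; q2-a>q0; q2-b>q1; q2-c>q3; q3-a>q4; q3-b>q1; q3-c>q0; q4-a>q4; q4-b>q4; q4-c>q4

States q0..q3 record the length of the longest prefix of `bcca` that matches the current input suffix. Reaching q4 means `bcca` has been seen, and we stay there forever. Accept from q4.
With 5 states:
        a   b   c  
>  q0   q0  q1  q0 
   q1   q0  q1  q2 
   q2   q0  q1  q3 
   q3   q4  q1  q0 
 * q4   q4  q4  q4 
(> = start, * = accepting)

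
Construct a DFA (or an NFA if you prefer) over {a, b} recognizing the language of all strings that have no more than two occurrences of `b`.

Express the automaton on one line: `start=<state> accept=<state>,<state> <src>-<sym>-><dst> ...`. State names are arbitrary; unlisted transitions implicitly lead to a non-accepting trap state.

start=S0 accept=S0,S1,S2 S0-a->S0 S0-b->S1 S1-a->S1 S1-b->S2 S2-a->S2 S2-b->S3 S3-a->S3 S3-b->S3

Count `b`s, saturating at 3: states S0 through S2 mean 0 through 2 `b`s seen; S3 means more than 2. Each `b` increments (capped at S3); other symbols loop. Accept from {S0, S1, S2}.
A 4-state machine:
        a   b  
>* S0   S0  S1 
 * S1   S1  S2 
 * S2   S2  S3 
   S3   S3  S3 
(> = start, * = accepting)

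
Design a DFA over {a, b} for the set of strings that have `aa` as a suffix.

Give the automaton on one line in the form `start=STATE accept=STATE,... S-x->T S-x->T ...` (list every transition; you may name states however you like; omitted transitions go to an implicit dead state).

start=q0 accept=q2 q0-a->q1 q0-b->q0 q1-a->q2 q1-b->q0 q2-a->q2 q2-b->q0

Let each state record the length of the longest suffix of the input read so far that is also a prefix of `aa`. q1 means the last symbol is `a`; q2 means the last 2 symbols are `aa`. Accept only at q2, where the string currently ends in `aa`.
A 3-state machine:
        a   b  
>  q0   q1  q0 
   q1   q2  q0 
 * q2   q2  q0 
(> = start, * = accepting)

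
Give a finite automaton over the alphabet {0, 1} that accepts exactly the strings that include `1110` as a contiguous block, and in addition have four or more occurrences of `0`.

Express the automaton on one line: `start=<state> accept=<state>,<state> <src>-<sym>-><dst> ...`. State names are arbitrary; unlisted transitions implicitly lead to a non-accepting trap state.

Build one automaton per condition and run them in lockstep. The first has 5 states tracking whether and how much of `1110` has been seen; the second has 6 states tracking the count of `0`s, saturating at 5. A product state is a pair (one from each), accepting exactly when both do. Minimizing collapses redundant product states.
          0    1  
>  S0     S1   S2 
   S1     S3   S4 
   S2     S1   S5 
   S3     S6   S7 
   S4     S3   S8 
   S5     S1   S9 
   S6     S6  S10 
   S7     S6  S11 
   S8     S3  S12 
   S9    S12   S9 
   S10    S6  S13 
   S11    S6  S14 
   S12   S14  S12 
   S13    S6  S15 
   S14   S15  S14 
   S15   S16  S15 
 * S16   S16  S16 
(> = start, * = accepting)

start=S0 accept=S16 S0-0->S1 S0-1->S2 S1-0->S3 S1-1->S4 S2-0->S1 S2-1->S5 S3-0->S6 S3-1->S7 S4-0->S3 S4-1->S8 S5-0->S1 S5-1->S9 S6-0->S6 S6-1->S10 S7-0->S6 S7-1->S11 S8-0->S3 S8-1->S12 S9-0->S12 S9-1->S9 S10-0->S6 S10-1->S13 S11-0->S6 S11-1->S14 S12-0->S14 S12-1->S12 S13-0->S6 S13-1->S15 S14-0->S15 S14-1->S14 S15-0->S16 S15-1->S15 S16-0->S16 S16-1->S16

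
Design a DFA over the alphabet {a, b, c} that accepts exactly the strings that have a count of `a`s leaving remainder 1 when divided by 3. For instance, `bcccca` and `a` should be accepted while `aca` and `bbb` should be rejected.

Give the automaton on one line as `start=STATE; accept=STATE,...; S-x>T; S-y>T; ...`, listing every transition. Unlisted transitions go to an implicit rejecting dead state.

start=s0; accept=s1; s0-a>s1; s0-b>s0; s0-c>s0; s1-a>s2; s1-b>s1; s1-c>s1; s2-a>s0; s2-b>s2; s2-c>s2

The only thing that matters is how many `a`s have appeared, reduced mod 3. Use one state per residue: s0 for 0, …, s2 for 2. Reading `a` moves to the next residue; anything else stays put. s1 is accepting.
3 states suffice.
        a   b   c  
>  s0   s1  s0  s0 
 * s1   s2  s1  s1 
   s2   s0  s2  s2 
(> = start, * = accepting)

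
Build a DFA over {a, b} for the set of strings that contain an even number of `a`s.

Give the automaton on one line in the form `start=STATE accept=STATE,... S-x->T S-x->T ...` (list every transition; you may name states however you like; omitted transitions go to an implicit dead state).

start=S0 accept=S0 S0-a->S1 S0-b->S0 S1-a->S0 S1-b->S1

Keep the running count of `a`s modulo 2: each `a` advances along the cycle S0 → S1 → S0 while other symbols loop. Accept at S0.
A 2-state machine:
        a   b  
>* S0   S1  S0 
   S1   S0  S1 
(> = start, * = accepting)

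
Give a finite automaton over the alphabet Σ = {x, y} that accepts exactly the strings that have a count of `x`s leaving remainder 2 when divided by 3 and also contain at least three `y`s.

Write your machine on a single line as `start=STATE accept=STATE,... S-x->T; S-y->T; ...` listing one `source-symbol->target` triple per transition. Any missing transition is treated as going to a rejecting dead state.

Build one automaton per condition and run them in lockstep. One (3 states) tracks the count of `x`s modulo 3; the other (5 states) tracks the count of `y`s, saturating at 4. Each combined state is a pair, one component from each; accept when both components accept.
A 15-state machine:
          x    y  
>  s0     s1   s2 
   s1     s3   s4 
   s2     s4   s5 
   s3     s0   s6 
   s4     s6   s7 
   s5     s7   s8 
   s6     s2   s9 
   s7     s9  s10 
   s8    s10  s11 
   s9     s5  s12 
   s10   s12  s13 
   s11   s13  s11 
 * s12    s8  s14 
   s13   s14  s13 
 * s14   s11  s14 
(> = start, * = accepting)

start=s0; accept=s12,s14; s0-x->s1; s0-y->s2; s1-x->s3; s1-y->s4; s2-x->s4; s2-y->s5; s3-x->s0; s3-y->s6; s4-x->s6; s4-y->s7; s5-x->s7; s5-y->s8; s6-x->s2; s6-y->s9; s7-x->s9; s7-y->s10; s8-x->s10; s8-y->s11; s9-x->s5; s9-y->s12; s10-x->s12; s10-y->s13; s11-x->s13; s11-y->s11; s12-x->s8; s12-y->s14; s13-x->s14; s13-y->s13; s14-x->s11; s14-y->s14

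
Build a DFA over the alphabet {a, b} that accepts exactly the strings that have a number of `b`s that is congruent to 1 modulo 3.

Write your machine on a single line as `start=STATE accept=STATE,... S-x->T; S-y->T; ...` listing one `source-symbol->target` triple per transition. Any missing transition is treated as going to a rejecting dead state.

Keep the running count of `b`s modulo 3: each `b` advances along the cycle q0 → q1 → q2 → q0 while other symbols loop. Accept at q1.
        a   b  
>  q0   q0  q1 
 * q1   q1  q2 
   q2   q2  q0 
(> = start, * = accepting)

start=q0; accept=q1; q0-a->q0; q0-b->q1; q1-a->q1; q1-b->q2; q2-a->q2; q2-b->q0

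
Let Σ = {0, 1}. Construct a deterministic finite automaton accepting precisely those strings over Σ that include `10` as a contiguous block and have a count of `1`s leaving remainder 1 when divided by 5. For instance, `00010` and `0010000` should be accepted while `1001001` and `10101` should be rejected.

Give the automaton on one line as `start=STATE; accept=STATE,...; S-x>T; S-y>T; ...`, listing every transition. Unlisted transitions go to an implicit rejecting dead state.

start=q0; accept=q2; q0-0>q0; q0-1>q1; q1-0>q2; q1-1>q3; q2-0>q2; q2-1>q4; q3-0>q4; q3-1>q5; q4-0>q4; q4-1>q6; q5-0>q6; q5-1>q7; q6-0>q6; q6-1>q8; q7-0>q8; q7-1>q9; q8-0>q8; q8-1>q10; q9-0>q10; q9-1>q1; q10-0>q10; q10-1>q2

Handle the two conditions separately and then intersect. One (3 states) tracks whether and how much of `10` has been seen; the other (5 states) tracks the count of `1`s modulo 5. Each combined state is a pair, one component from each; accept when both components accept.
          0    1  
>  q0     q0   q1 
   q1     q2   q3 
 * q2     q2   q4 
   q3     q4   q5 
   q4     q4   q6 
   q5     q6   q7 
   q6     q6   q8 
   q7     q8   q9 
   q8     q8  q10 
   q9    q10   q1 
   q10   q10   q2 
(> = start, * = accepting)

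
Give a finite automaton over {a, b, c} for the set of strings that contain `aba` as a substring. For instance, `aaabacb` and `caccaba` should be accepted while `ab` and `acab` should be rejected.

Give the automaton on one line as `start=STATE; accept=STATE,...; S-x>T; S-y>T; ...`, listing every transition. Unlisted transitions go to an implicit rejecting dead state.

start=q0; accept=q3; q0-a>q1; q0-b>q0; q0-c>q0; q1-a>q1; q1-b>q2; q1-c>q0; q2-a>q3; q2-b>q0; q2-c>q0; q3-a>q3; q3-b>q3; q3-c>q3

States q0..q2 record the length of the longest prefix of `aba` that matches the current input suffix. Reaching q3 means `aba` has been seen, and we stay there forever. Accept from q3.
A 4-state machine:
        a   b   c  
>  q0   q1  q0  q0 
   q1   q1  q2  q0 
   q2   q3  q0  q0 
 * q3   q3  q3  q3 
(> = start, * = accepting)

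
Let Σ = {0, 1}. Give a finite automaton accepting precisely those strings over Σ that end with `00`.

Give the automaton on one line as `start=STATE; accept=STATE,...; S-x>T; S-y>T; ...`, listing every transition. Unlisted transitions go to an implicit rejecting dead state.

Let each state record the length of the longest suffix of the input read so far that is also a prefix of `00`. S1 means the last symbol is `0`; S2 means the last 2 symbols are `00`. Accept only at S2, where the string currently ends in `00`.
With 3 states:
        0   1  
>  S0   S1  S0 
   S1   S2  S0 
 * S2   S2  S0 
(> = start, * = accepting)

start=S0; accept=S2; S0-0>S1; S0-1>S0; S1-0>S2; S1-1>S0; S2-0>S2; S2-1>S0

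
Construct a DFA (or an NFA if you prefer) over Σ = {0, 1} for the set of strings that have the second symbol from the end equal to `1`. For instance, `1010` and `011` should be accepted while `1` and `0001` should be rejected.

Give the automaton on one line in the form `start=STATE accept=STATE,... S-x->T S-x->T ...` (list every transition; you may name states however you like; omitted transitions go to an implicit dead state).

start=s0 accept=s5,s6 s0-0->s1 s0-1->s2 s1-0->s3 s1-1->s4 s2-0->s5 s2-1->s6 s3-0->s3 s3-1->s4 s4-0->s5 s4-1->s6 s5-0->s3 s5-1->s4 s6-0->s5 s6-1->s6

A DFA must remember the last 2 symbols (since which symbol is second-to-last isn't known until the input ends). Use one state per possible window of the last ≤2 symbols; accept from those whose window starts with `1`.
A 7-state machine:
        0   1  
>  s0   s1  s2 
   s1   s3  s4 
   s2   s5  s6 
   s3   s3  s4 
   s4   s5  s6 
 * s5   s3  s4 
 * s6   s5  s6 
(> = start, * = accepting)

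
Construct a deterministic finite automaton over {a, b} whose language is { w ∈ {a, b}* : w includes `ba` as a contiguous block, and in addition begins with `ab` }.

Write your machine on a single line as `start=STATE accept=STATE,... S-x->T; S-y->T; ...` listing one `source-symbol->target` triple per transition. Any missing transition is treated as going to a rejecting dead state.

start=s0; accept=s4; s0-a->s1; s0-b->s2; s1-a->s2; s1-b->s3; s2-a->s2; s2-b->s2; s3-a->s4; s3-b->s3; s4-a->s4; s4-b->s4

Build one automaton per condition and run them in lockstep. One (3 states) tracks whether and how much of `ba` has been seen; the other (4 states) tracks whether the input so far still matches the prefix `ab`. Each combined state is a pair, one component from each; accept when both components accept. Minimizing collapses redundant product states.
With 5 states:
        a   b  
>  s0   s1  s2 
   s1   s2  s3 
   s2   s2  s2 
   s3   s4  s3 
 * s4   s4  s4 
(> = start, * = accepting)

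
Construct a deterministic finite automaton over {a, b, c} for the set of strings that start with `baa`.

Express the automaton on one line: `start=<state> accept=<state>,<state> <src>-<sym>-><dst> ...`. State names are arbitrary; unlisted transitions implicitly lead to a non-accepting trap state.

Walk along `baa` while the input agrees: from q0 take `b` to q1, and so on. Any deviation drops to the rejecting sink q4. Once q3 is reached the prefix is confirmed and every continuation is accepted.
With 5 states:
        a   b   c  
>  q0   q4  q1  q4 
   q1   q2  q4  q4 
   q2   q3  q4  q4 
 * q3   q3  q3  q3 
   q4   q4  q4  q4 
(> = start, * = accepting)

start=q0 accept=q3 q0-a->q4 q0-b->q1 q0-c->q4 q1-a->q2 q1-b->q4 q1-c->q4 q2-a->q3 q2-b->q4 q2-c->q4 q3-a->q3 q3-b->q3 q3-c->q3 q4-a->q4 q4-b->q4 q4-c->q4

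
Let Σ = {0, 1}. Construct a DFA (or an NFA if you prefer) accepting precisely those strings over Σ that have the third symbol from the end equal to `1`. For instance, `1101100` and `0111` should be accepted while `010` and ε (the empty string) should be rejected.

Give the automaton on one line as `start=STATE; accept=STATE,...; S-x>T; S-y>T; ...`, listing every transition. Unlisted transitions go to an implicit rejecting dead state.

Because acceptance depends on a position counted from the end, the machine has to buffer the most recent 3 symbols. Make each state the string of the last up-to-3 symbols read; on input `x` shift the window left and append `x`. Accept when the buffered window has length 3 and begins with `1`.
A 15-state machine:
          0    1  
>  S0     S1   S2 
   S1     S3   S4 
   S2     S5   S6 
   S3     S7   S8 
   S4     S9  S10 
   S5    S11  S12 
   S6    S13  S14 
   S7     S7   S8 
   S8     S9  S10 
   S9    S11  S12 
   S10   S13  S14 
 * S11    S7   S8 
 * S12    S9  S10 
 * S13   S11  S12 
 * S14   S13  S14 
(> = start, * = accepting)

start=S0; accept=S11,S12,S13,S14; S0-0>S1; S0-1>S2; S1-0>S3; S1-1>S4; S2-0>S5; S2-1>S6; S3-0>S7; S3-1>S8; S4-0>S9; S4-1>S10; S5-0>S11; S5-1>S12; S6-0>S13; S6-1>S14; S7-0>S7; S7-1>S8; S8-0>S9; S8-1>S10; S9-0>S11; S9-1>S12; S10-0>S13; S10-1>S14; S11-0>S7; S11-1>S8; S12-0>S9; S12-1>S10; S13-0>S11; S13-1>S12; S14-0>S13; S14-1>S14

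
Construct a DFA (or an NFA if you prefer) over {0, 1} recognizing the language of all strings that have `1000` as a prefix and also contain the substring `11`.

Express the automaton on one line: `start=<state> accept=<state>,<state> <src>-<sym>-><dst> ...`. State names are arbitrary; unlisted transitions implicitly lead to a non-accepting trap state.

start=S0 accept=S9 S0-0->S1 S0-1->S2 S1-0->S1 S1-1->S3 S2-0->S4 S2-1->S5 S3-0->S1 S3-1->S5 S4-0->S6 S4-1->S3 S5-0->S5 S5-1->S5 S6-0->S7 S6-1->S3 S7-0->S7 S7-1->S8 S8-0->S7 S8-1->S9 S9-0->S9 S9-1->S9

Handle the two conditions separately and then intersect. The first has 6 states tracking whether the input so far still matches the prefix `1000`; the second has 3 states tracking whether and how much of `11` has been seen. A product state is a pair (one from each), accepting exactly when both do.
        0   1  
>  S0   S1  S2 
   S1   S1  S3 
   S2   S4  S5 
   S3   S1  S5 
   S4   S6  S3 
   S5   S5  S5 
   S6   S7  S3 
   S7   S7  S8 
   S8   S7  S9 
 * S9   S9  S9 
(> = start, * = accepting)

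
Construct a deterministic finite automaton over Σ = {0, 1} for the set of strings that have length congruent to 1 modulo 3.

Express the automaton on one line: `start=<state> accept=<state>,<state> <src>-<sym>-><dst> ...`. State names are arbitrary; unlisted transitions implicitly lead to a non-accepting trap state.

Only the length mod 3 matters, so use a 3-cycle: from any state, every input symbol moves to the next state, wrapping q2 back to q0. Mark q1 accepting.
        0   1  
>  q0   q1  q1 
 * q1   q2  q2 
   q2   q0  q0 
(> = start, * = accepting)

start=q0 accept=q1 q0-0->q1 q0-1->q1 q1-0->q2 q1-1->q2 q2-0->q0 q2-1->q0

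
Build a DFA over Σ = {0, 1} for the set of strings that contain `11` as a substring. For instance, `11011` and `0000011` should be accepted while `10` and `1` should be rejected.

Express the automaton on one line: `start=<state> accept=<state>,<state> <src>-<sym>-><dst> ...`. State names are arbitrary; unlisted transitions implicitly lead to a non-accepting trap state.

Track how much of `11` has been matched so far: state s0 is no progress, s2 is the absorbing accept state reached once `11` has occurred. Intermediate states record partial matches; on a mismatch, fall back to the longest reusable overlap.
A 3-state machine:
        0   1  
>  s0   s0  s1 
   s1   s0  s2 
 * s2   s2  s2 
(> = start, * = accepting)

start=s0 accept=s2 s0-0->s0 s0-1->s1 s1-0->s0 s1-1->s2 s2-0->s2 s2-1->s2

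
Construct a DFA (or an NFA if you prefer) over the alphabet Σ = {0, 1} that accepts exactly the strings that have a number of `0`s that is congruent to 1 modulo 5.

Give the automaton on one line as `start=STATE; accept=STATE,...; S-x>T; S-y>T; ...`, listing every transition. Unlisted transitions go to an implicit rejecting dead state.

start=S0; accept=S1; S0-0>S1; S0-1>S0; S1-0>S2; S1-1>S1; S2-0>S3; S2-1>S2; S3-0>S4; S3-1>S3; S4-0>S0; S4-1>S4

The only thing that matters is how many `0`s have appeared, reduced mod 5. Use one state per residue: S0 for 0, …, S4 for 4. Reading `0` moves to the next residue; anything else stays put. S1 is accepting.
        0   1  
>  S0   S1  S0 
 * S1   S2  S1 
   S2   S3  S2 
   S3   S4  S3 
   S4   S0  S4 
(> = start, * = accepting)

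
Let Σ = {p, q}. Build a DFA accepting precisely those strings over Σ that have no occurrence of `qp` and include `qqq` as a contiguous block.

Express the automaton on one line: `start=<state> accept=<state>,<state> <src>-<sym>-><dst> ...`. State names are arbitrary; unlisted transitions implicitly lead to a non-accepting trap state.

start=s0 accept=s5 s0-p->s0 s0-q->s1 s1-p->s2 s1-q->s3 s2-p->s2 s2-q->s4 s3-p->s2 s3-q->s5 s4-p->s2 s4-q->s6 s5-p->s7 s5-q->s5 s6-p->s2 s6-q->s7 s7-p->s7 s7-q->s7

Build one automaton per condition and run them in lockstep. One (3 states) tracks partial matches of the forbidden pattern `qp`; the other (4 states) tracks whether and how much of `qqq` has been seen. Each combined state is a pair, one component from each; accept when both components accept.
        p   q  
>  s0   s0  s1 
   s1   s2  s3 
   s2   s2  s4 
   s3   s2  s5 
   s4   s2  s6 
 * s5   s7  s5 
   s6   s2  s7 
   s7   s7  s7 
(> = start, * = accepting)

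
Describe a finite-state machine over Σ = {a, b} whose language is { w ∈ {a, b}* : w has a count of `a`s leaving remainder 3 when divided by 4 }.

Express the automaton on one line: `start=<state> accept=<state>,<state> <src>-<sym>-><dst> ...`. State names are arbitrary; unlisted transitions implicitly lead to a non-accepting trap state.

start=s0 accept=s3 s0-a->s1 s0-b->s0 s1-a->s2 s1-b->s1 s2-a->s3 s2-b->s2 s3-a->s0 s3-b->s3

The only thing that matters is how many `a`s have appeared, reduced mod 4. Use one state per residue: s0 for 0, …, s3 for 3. Reading `a` moves to the next residue; anything else stays put. s3 is accepting.
4 states suffice.
        a   b  
>  s0   s1  s0 
   s1   s2  s1 
   s2   s3  s2 
 * s3   s0  s3 
(> = start, * = accepting)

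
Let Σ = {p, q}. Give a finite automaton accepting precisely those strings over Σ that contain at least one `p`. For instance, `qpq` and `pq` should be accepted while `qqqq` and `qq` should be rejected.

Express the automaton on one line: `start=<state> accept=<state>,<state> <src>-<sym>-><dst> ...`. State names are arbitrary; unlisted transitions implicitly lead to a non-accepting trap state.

Only the number of `p`s matters, and only up to 2. Make a chain A → B → C advanced by each `p` (with C absorbing); every other symbol self-loops. The accepting set is {B, C}.
A 3-state machine:
       p  q 
>  A   B  A 
 * B   C  B 
 * C   C  C 
(> = start, * = accepting)

start=A accept=B,C A-p->B A-q->A B-p->C B-q->B C-p->C C-q->C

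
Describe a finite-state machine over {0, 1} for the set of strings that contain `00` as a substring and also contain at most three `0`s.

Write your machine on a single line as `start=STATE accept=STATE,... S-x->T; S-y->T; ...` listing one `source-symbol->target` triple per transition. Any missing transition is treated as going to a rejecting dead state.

Handle the two conditions separately and then intersect. The first has 3 states tracking whether and how much of `00` has been seen; the second has 5 states tracking the count of `0`s, saturating at 4. A product state is a pair (one from each), accepting exactly when both do. After merging equivalent states the machine shrinks.
With 7 states:
        0   1  
>  q0   q1  q0 
   q1   q2  q3 
 * q2   q4  q2 
   q3   q5  q3 
 * q4   q6  q4 
   q5   q4  q6 
   q6   q6  q6 
(> = start, * = accepting)

start=q0; accept=q2,q4; q0-0->q1; q0-1->q0; q1-0->q2; q1-1->q3; q2-0->q4; q2-1->q2; q3-0->q5; q3-1->q3; q4-0->q6; q4-1->q4; q5-0->q4; q5-1->q6; q6-0->q6; q6-1->q6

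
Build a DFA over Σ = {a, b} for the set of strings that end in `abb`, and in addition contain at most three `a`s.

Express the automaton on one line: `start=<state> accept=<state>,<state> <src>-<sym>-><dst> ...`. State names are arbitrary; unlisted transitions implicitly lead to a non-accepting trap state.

start=S0 accept=S6,S9,S11 S0-a->S1 S0-b->S0 S1-a->S2 S1-b->S3 S2-a->S4 S2-b->S5 S3-a->S2 S3-b->S6 S4-a->S7 S4-b->S8 S5-a->S4 S5-b->S9 S6-a->S2 S6-b->S10 S7-a->S7 S7-b->S7 S8-a->S7 S8-b->S11 S9-a->S4 S9-b->S12 S10-a->S2 S10-b->S10 S11-a->S7 S11-b->S7 S12-a->S4 S12-b->S12

Build one automaton per condition and run them in lockstep. The first has 4 states tracking how much of the suffix `abb` has currently been matched; the second has 5 states tracking the count of `a`s, saturating at 4. A product state is a pair (one from each), accepting exactly when both do. Equivalent product states are then merged.
13 states suffice.
          a    b  
>  S0     S1   S0 
   S1     S2   S3 
   S2     S4   S5 
   S3     S2   S6 
   S4     S7   S8 
   S5     S4   S9 
 * S6     S2  S10 
   S7     S7   S7 
   S8     S7  S11 
 * S9     S4  S12 
   S10    S2  S10 
 * S11    S7   S7 
   S12    S4  S12 
(> = start, * = accepting)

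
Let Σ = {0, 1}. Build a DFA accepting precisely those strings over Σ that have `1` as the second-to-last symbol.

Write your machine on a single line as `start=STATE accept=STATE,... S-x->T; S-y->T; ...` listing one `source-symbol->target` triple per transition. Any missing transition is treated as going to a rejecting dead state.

start=q0; accept=q5,q6; q0-0->q1; q0-1->q2; q1-0->q3; q1-1->q4; q2-0->q5; q2-1->q6; q3-0->q3; q3-1->q4; q4-0->q5; q4-1->q6; q5-0->q3; q5-1->q4; q6-0->q5; q6-1->q6

A DFA must remember the last 2 symbols (since which symbol is second-to-last isn't known until the input ends). Use one state per possible window of the last ≤2 symbols; accept from those whose window starts with `1`.
A 7-state machine:
        0   1  
>  q0   q1  q2 
   q1   q3  q4 
   q2   q5  q6 
   q3   q3  q4 
   q4   q5  q6 
 * q5   q3  q4 
 * q6   q5  q6 
(> = start, * = accepting)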